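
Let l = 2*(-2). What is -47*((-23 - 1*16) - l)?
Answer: 1645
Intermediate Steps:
l = -4
-47*((-23 - 1*16) - l) = -47*((-23 - 1*16) - 1*(-4)) = -47*((-23 - 16) + 4) = -47*(-39 + 4) = -47*(-35) = 1645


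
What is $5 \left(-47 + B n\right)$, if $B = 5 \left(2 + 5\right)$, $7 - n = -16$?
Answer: $3790$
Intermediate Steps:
$n = 23$ ($n = 7 - -16 = 7 + 16 = 23$)
$B = 35$ ($B = 5 \cdot 7 = 35$)
$5 \left(-47 + B n\right) = 5 \left(-47 + 35 \cdot 23\right) = 5 \left(-47 + 805\right) = 5 \cdot 758 = 3790$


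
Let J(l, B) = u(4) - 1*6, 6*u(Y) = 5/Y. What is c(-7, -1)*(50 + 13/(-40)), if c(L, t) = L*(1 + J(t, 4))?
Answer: 319907/192 ≈ 1666.2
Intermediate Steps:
u(Y) = 5/(6*Y) (u(Y) = (5/Y)/6 = 5/(6*Y))
J(l, B) = -139/24 (J(l, B) = (⅚)/4 - 1*6 = (⅚)*(¼) - 6 = 5/24 - 6 = -139/24)
c(L, t) = -115*L/24 (c(L, t) = L*(1 - 139/24) = L*(-115/24) = -115*L/24)
c(-7, -1)*(50 + 13/(-40)) = (-115/24*(-7))*(50 + 13/(-40)) = 805*(50 + 13*(-1/40))/24 = 805*(50 - 13/40)/24 = (805/24)*(1987/40) = 319907/192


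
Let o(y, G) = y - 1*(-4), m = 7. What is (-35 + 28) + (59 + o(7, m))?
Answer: 63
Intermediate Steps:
o(y, G) = 4 + y (o(y, G) = y + 4 = 4 + y)
(-35 + 28) + (59 + o(7, m)) = (-35 + 28) + (59 + (4 + 7)) = -7 + (59 + 11) = -7 + 70 = 63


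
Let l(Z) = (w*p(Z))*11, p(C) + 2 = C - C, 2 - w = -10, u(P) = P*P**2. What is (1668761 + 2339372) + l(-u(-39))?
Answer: 4007869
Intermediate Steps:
u(P) = P**3
w = 12 (w = 2 - 1*(-10) = 2 + 10 = 12)
p(C) = -2 (p(C) = -2 + (C - C) = -2 + 0 = -2)
l(Z) = -264 (l(Z) = (12*(-2))*11 = -24*11 = -264)
(1668761 + 2339372) + l(-u(-39)) = (1668761 + 2339372) - 264 = 4008133 - 264 = 4007869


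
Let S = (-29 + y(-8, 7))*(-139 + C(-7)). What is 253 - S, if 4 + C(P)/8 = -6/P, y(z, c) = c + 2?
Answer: -21209/7 ≈ -3029.9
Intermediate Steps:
y(z, c) = 2 + c
C(P) = -32 - 48/P (C(P) = -32 + 8*(-6/P) = -32 - 48/P)
S = 22980/7 (S = (-29 + (2 + 7))*(-139 + (-32 - 48/(-7))) = (-29 + 9)*(-139 + (-32 - 48*(-⅐))) = -20*(-139 + (-32 + 48/7)) = -20*(-139 - 176/7) = -20*(-1149/7) = 22980/7 ≈ 3282.9)
253 - S = 253 - 1*22980/7 = 253 - 22980/7 = -21209/7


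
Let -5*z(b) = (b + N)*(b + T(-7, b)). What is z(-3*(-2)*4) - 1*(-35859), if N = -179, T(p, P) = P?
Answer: 37347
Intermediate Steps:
z(b) = -2*b*(-179 + b)/5 (z(b) = -(b - 179)*(b + b)/5 = -(-179 + b)*2*b/5 = -2*b*(-179 + b)/5)
z(-3*(-2)*4) - 1*(-35859) = 2*(-3*(-2)*4)*(179 - (-3*(-2))*4)/5 - 1*(-35859) = 2*(6*4)*(179 - 6*4)/5 + 35859 = (2/5)*24*(179 - 1*24) + 35859 = (2/5)*24*(179 - 24) + 35859 = (2/5)*24*155 + 35859 = 1488 + 35859 = 37347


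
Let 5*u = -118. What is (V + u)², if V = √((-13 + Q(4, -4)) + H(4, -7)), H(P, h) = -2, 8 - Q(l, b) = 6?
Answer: 13599/25 - 236*I*√13/5 ≈ 543.96 - 170.18*I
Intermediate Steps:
Q(l, b) = 2 (Q(l, b) = 8 - 1*6 = 8 - 6 = 2)
u = -118/5 (u = (⅕)*(-118) = -118/5 ≈ -23.600)
V = I*√13 (V = √((-13 + 2) - 2) = √(-11 - 2) = √(-13) = I*√13 ≈ 3.6056*I)
(V + u)² = (I*√13 - 118/5)² = (-118/5 + I*√13)²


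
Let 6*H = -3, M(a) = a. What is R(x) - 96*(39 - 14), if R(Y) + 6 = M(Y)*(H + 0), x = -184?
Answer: -2314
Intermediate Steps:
H = -½ (H = (⅙)*(-3) = -½ ≈ -0.50000)
R(Y) = -6 - Y/2 (R(Y) = -6 + Y*(-½ + 0) = -6 + Y*(-½) = -6 - Y/2)
R(x) - 96*(39 - 14) = (-6 - ½*(-184)) - 96*(39 - 14) = (-6 + 92) - 96*25 = 86 - 1*2400 = 86 - 2400 = -2314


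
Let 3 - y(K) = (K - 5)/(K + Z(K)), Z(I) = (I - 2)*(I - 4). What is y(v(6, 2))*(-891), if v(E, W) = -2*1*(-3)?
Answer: -36531/14 ≈ -2609.4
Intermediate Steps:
v(E, W) = 6 (v(E, W) = -2*(-3) = 6)
Z(I) = (-4 + I)*(-2 + I) (Z(I) = (-2 + I)*(-4 + I) = (-4 + I)*(-2 + I))
y(K) = 3 - (-5 + K)/(8 + K² - 5*K) (y(K) = 3 - (K - 5)/(K + (8 + K² - 6*K)) = 3 - (-5 + K)/(8 + K² - 5*K))
y(v(6, 2))*(-891) = ((29 - 16*6 + 3*6²)/(8 + 6² - 5*6))*(-891) = ((29 - 96 + 3*36)/(8 + 36 - 30))*(-891) = ((29 - 96 + 108)/14)*(-891) = ((1/14)*41)*(-891) = (41/14)*(-891) = -36531/14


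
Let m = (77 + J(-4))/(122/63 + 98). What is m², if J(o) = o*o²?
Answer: 670761/39639616 ≈ 0.016921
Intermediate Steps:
J(o) = o³
m = 819/6296 (m = (77 + (-4)³)/(122/63 + 98) = (77 - 64)/(122*(1/63) + 98) = 13/(122/63 + 98) = 13/(6296/63) = 13*(63/6296) = 819/6296 ≈ 0.13008)
m² = (819/6296)² = 670761/39639616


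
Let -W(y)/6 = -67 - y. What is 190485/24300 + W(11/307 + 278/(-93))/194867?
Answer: 2617427270069/333818863020 ≈ 7.8409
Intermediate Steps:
W(y) = 402 + 6*y (W(y) = -6*(-67 - y) = 402 + 6*y)
190485/24300 + W(11/307 + 278/(-93))/194867 = 190485/24300 + (402 + 6*(11/307 + 278/(-93)))/194867 = 190485*(1/24300) + (402 + 6*(11*(1/307) + 278*(-1/93)))*(1/194867) = 1411/180 + (402 + 6*(11/307 - 278/93))*(1/194867) = 1411/180 + (402 + 6*(-84323/28551))*(1/194867) = 1411/180 + (402 - 168646/9517)*(1/194867) = 1411/180 + (3657188/9517)*(1/194867) = 1411/180 + 3657188/1854549239 = 2617427270069/333818863020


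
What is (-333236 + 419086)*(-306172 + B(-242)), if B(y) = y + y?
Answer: -26326417600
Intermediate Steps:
B(y) = 2*y
(-333236 + 419086)*(-306172 + B(-242)) = (-333236 + 419086)*(-306172 + 2*(-242)) = 85850*(-306172 - 484) = 85850*(-306656) = -26326417600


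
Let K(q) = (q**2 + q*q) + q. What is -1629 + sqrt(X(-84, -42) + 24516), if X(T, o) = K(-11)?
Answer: -1629 + sqrt(24747) ≈ -1471.7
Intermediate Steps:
K(q) = q + 2*q**2 (K(q) = (q**2 + q**2) + q = 2*q**2 + q = q + 2*q**2)
X(T, o) = 231 (X(T, o) = -11*(1 + 2*(-11)) = -11*(1 - 22) = -11*(-21) = 231)
-1629 + sqrt(X(-84, -42) + 24516) = -1629 + sqrt(231 + 24516) = -1629 + sqrt(24747)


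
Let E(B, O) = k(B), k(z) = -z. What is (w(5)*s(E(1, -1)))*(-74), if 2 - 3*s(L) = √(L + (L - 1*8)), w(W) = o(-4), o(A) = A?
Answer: 592/3 - 296*I*√10/3 ≈ 197.33 - 312.01*I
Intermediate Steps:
w(W) = -4
E(B, O) = -B
s(L) = ⅔ - √(-8 + 2*L)/3 (s(L) = ⅔ - √(L + (L - 1*8))/3 = ⅔ - √(L + (L - 8))/3 = ⅔ - √(L + (-8 + L))/3 = ⅔ - √(-8 + 2*L)/3)
(w(5)*s(E(1, -1)))*(-74) = -4*(⅔ - √(-8 + 2*(-1*1))/3)*(-74) = -4*(⅔ - √(-8 + 2*(-1))/3)*(-74) = -4*(⅔ - √(-8 - 2)/3)*(-74) = -4*(⅔ - I*√10/3)*(-74) = (-8/3 + 4*I*√10/3)*(-74) = 592/3 - 296*I*√10/3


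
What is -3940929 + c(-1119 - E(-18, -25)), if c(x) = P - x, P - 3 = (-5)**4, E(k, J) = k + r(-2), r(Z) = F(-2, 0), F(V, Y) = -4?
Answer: -3939204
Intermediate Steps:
r(Z) = -4
E(k, J) = -4 + k (E(k, J) = k - 4 = -4 + k)
P = 628 (P = 3 + (-5)**4 = 3 + 625 = 628)
c(x) = 628 - x
-3940929 + c(-1119 - E(-18, -25)) = -3940929 + (628 - (-1119 - (-4 - 18))) = -3940929 + (628 - (-1119 - 1*(-22))) = -3940929 + (628 - (-1119 + 22)) = -3940929 + (628 - 1*(-1097)) = -3940929 + (628 + 1097) = -3940929 + 1725 = -3939204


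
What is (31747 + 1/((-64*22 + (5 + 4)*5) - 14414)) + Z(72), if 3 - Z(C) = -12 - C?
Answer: 502245017/15777 ≈ 31834.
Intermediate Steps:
Z(C) = 15 + C (Z(C) = 3 - (-12 - C) = 3 + (12 + C) = 15 + C)
(31747 + 1/((-64*22 + (5 + 4)*5) - 14414)) + Z(72) = (31747 + 1/((-64*22 + (5 + 4)*5) - 14414)) + (15 + 72) = (31747 + 1/((-1408 + 9*5) - 14414)) + 87 = (31747 + 1/((-1408 + 45) - 14414)) + 87 = (31747 + 1/(-1363 - 14414)) + 87 = (31747 + 1/(-15777)) + 87 = (31747 - 1/15777) + 87 = 500872418/15777 + 87 = 502245017/15777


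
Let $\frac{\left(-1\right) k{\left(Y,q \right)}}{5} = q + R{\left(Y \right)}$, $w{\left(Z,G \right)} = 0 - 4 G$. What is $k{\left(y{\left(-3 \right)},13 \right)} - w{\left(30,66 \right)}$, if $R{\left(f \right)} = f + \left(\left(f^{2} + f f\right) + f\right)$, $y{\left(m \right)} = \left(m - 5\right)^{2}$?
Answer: $-41401$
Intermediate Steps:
$y{\left(m \right)} = \left(-5 + m\right)^{2}$
$w{\left(Z,G \right)} = - 4 G$
$R{\left(f \right)} = 2 f + 2 f^{2}$ ($R{\left(f \right)} = f + \left(\left(f^{2} + f^{2}\right) + f\right) = f + \left(2 f^{2} + f\right) = f + \left(f + 2 f^{2}\right) = 2 f + 2 f^{2}$)
$k{\left(Y,q \right)} = - 5 q - 10 Y \left(1 + Y\right)$ ($k{\left(Y,q \right)} = - 5 \left(q + 2 Y \left(1 + Y\right)\right) = - 5 q - 10 Y \left(1 + Y\right)$)
$k{\left(y{\left(-3 \right)},13 \right)} - w{\left(30,66 \right)} = \left(\left(-5\right) 13 - 10 \left(-5 - 3\right)^{2} \left(1 + \left(-5 - 3\right)^{2}\right)\right) - \left(-4\right) 66 = \left(-65 - 10 \left(-8\right)^{2} \left(1 + \left(-8\right)^{2}\right)\right) - -264 = \left(-65 - 640 \left(1 + 64\right)\right) + 264 = \left(-65 - 640 \cdot 65\right) + 264 = \left(-65 - 41600\right) + 264 = -41665 + 264 = -41401$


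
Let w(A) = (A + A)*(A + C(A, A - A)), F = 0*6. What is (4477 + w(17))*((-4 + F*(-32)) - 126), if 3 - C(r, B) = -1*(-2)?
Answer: -661570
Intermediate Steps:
C(r, B) = 1 (C(r, B) = 3 - (-1)*(-2) = 3 - 1*2 = 3 - 2 = 1)
F = 0
w(A) = 2*A*(1 + A) (w(A) = (A + A)*(A + 1) = (2*A)*(1 + A) = 2*A*(1 + A))
(4477 + w(17))*((-4 + F*(-32)) - 126) = (4477 + 2*17*(1 + 17))*((-4 + 0*(-32)) - 126) = (4477 + 2*17*18)*((-4 + 0) - 126) = (4477 + 612)*(-4 - 126) = 5089*(-130) = -661570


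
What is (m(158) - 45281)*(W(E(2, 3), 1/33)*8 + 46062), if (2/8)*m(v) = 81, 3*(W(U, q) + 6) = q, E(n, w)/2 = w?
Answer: -18617895278/9 ≈ -2.0687e+9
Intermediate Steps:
E(n, w) = 2*w
W(U, q) = -6 + q/3
m(v) = 324 (m(v) = 4*81 = 324)
(m(158) - 45281)*(W(E(2, 3), 1/33)*8 + 46062) = (324 - 45281)*((-6 + (⅓)/33)*8 + 46062) = -44957*((-6 + (⅓)*(1/33))*8 + 46062) = -44957*((-6 + 1/99)*8 + 46062) = -44957*(-593/99*8 + 46062) = -44957*(-4744/99 + 46062) = -44957*4555394/99 = -18617895278/9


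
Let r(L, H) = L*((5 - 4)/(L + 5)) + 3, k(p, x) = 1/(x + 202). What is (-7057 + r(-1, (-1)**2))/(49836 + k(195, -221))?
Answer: -76589/541076 ≈ -0.14155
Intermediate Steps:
k(p, x) = 1/(202 + x)
r(L, H) = 3 + L/(5 + L) (r(L, H) = L*(1/(5 + L)) + 3 = L/(5 + L) + 3 = 3 + L/(5 + L))
(-7057 + r(-1, (-1)**2))/(49836 + k(195, -221)) = (-7057 + (15 + 4*(-1))/(5 - 1))/(49836 + 1/(202 - 221)) = (-7057 + (15 - 4)/4)/(49836 + 1/(-19)) = (-7057 + (1/4)*11)/(49836 - 1/19) = (-7057 + 11/4)/(946883/19) = -28217/4*19/946883 = -76589/541076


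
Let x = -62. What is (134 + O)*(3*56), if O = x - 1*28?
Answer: 7392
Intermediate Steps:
O = -90 (O = -62 - 1*28 = -62 - 28 = -90)
(134 + O)*(3*56) = (134 - 90)*(3*56) = 44*168 = 7392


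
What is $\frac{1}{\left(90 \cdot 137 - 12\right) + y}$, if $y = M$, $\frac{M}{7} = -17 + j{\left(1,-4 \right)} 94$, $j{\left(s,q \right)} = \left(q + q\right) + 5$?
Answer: $\frac{1}{10225} \approx 9.7799 \cdot 10^{-5}$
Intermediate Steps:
$j{\left(s,q \right)} = 5 + 2 q$ ($j{\left(s,q \right)} = 2 q + 5 = 5 + 2 q$)
$M = -2093$ ($M = 7 \left(-17 + \left(5 + 2 \left(-4\right)\right) 94\right) = 7 \left(-17 + \left(5 - 8\right) 94\right) = 7 \left(-17 - 282\right) = 7 \left(-299\right) = -2093$)
$y = -2093$
$\frac{1}{\left(90 \cdot 137 - 12\right) + y} = \frac{1}{\left(90 \cdot 137 - 12\right) - 2093} = \frac{1}{\left(12330 - 12\right) - 2093} = \frac{1}{12318 - 2093} = \frac{1}{10225}$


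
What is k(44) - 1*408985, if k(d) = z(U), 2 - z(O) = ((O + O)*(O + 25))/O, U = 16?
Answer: -409065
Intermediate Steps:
z(O) = -48 - 2*O (z(O) = 2 - (O + O)*(O + 25)/O = 2 - (2*O)*(25 + O)/O = 2 - 2*O*(25 + O)/O = 2 - (50 + 2*O) = 2 + (-50 - 2*O) = -48 - 2*O)
k(d) = -80 (k(d) = -48 - 2*16 = -48 - 32 = -80)
k(44) - 1*408985 = -80 - 1*408985 = -80 - 408985 = -409065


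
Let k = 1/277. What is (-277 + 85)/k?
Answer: -53184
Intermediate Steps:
k = 1/277 ≈ 0.0036101
(-277 + 85)/k = (-277 + 85)/(1/277) = -192*277 = -53184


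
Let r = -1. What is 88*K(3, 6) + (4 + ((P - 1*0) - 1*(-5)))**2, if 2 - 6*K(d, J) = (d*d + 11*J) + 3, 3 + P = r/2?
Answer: -13013/12 ≈ -1084.4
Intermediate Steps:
P = -7/2 (P = -3 - 1/2 = -7/2 ≈ -3.5000)
K(d, J) = -1/6 - 11*J/6 - d**2/6 (K(d, J) = 1/3 - ((d*d + 11*J) + 3)/6 = 1/3 - ((d**2 + 11*J) + 3)/6 = 1/3 - (3 + d**2 + 11*J)/6 = 1/3 + (-1/2 - 11*J/6 - d**2/6) = -1/6 - 11*J/6 - d**2/6)
88*K(3, 6) + (4 + ((P - 1*0) - 1*(-5)))**2 = 88*(-1/6 - 11/6*6 - 1/6*3**2) + (4 + ((-7/2 - 1*0) - 1*(-5)))**2 = 88*(-1/6 - 11 - 1/6*9) + (4 + ((-7/2 + 0) + 5))**2 = 88*(-1/6 - 11 - 3/2) + (4 + (-7/2 + 5))**2 = 88*(-38/3) + (4 + 3/2)**2 = -3344/3 + (11/2)**2 = -3344/3 + 121/4 = -13013/12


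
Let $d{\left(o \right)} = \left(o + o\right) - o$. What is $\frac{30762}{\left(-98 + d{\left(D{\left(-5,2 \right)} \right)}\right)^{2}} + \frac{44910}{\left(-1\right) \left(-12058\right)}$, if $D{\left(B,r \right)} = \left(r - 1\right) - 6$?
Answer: $\frac{423689193}{63961661} \approx 6.6241$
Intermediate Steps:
$D{\left(B,r \right)} = -7 + r$ ($D{\left(B,r \right)} = \left(-1 + r\right) - 6 = -7 + r$)
$d{\left(o \right)} = o$ ($d{\left(o \right)} = 2 o - o = o$)
$\frac{30762}{\left(-98 + d{\left(D{\left(-5,2 \right)} \right)}\right)^{2}} + \frac{44910}{\left(-1\right) \left(-12058\right)} = \frac{30762}{\left(-98 + \left(-7 + 2\right)\right)^{2}} + \frac{44910}{\left(-1\right) \left(-12058\right)} = \frac{30762}{\left(-98 - 5\right)^{2}} + \frac{44910}{12058} = \frac{30762}{\left(-103\right)^{2}} + 44910 \cdot \frac{1}{12058} = \frac{30762}{10609} + \frac{22455}{6029} = \frac{423689193}{63961661}$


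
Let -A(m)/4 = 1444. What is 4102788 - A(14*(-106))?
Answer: 4108564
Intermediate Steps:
A(m) = -5776 (A(m) = -4*1444 = -5776)
4102788 - A(14*(-106)) = 4102788 - 1*(-5776) = 4102788 + 5776 = 4108564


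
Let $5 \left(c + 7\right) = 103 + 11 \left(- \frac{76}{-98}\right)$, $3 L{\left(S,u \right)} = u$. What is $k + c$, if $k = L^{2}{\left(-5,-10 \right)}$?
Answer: $\frac{11650}{441} \approx 26.417$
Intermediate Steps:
$L{\left(S,u \right)} = \frac{u}{3}$
$c = \frac{750}{49}$ ($c = -7 + \frac{103 + 11 \left(- \frac{76}{-98}\right)}{5} = -7 + \frac{103 + 11 \left(\left(-76\right) \left(- \frac{1}{98}\right)\right)}{5} = -7 + \frac{103 + 11 \cdot \frac{38}{49}}{5} = -7 + \frac{103 + \frac{418}{49}}{5} = -7 + \frac{1}{5} \cdot \frac{5465}{49} = -7 + \frac{1093}{49} = \frac{750}{49} \approx 15.306$)
$k = \frac{100}{9}$ ($k = \left(\frac{1}{3} \left(-10\right)\right)^{2} = \left(- \frac{10}{3}\right)^{2} = \frac{100}{9} \approx 11.111$)
$k + c = \frac{100}{9} + \frac{750}{49} = \frac{11650}{441}$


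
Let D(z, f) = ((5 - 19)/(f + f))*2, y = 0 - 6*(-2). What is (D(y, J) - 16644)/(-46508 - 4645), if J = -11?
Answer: 183070/562683 ≈ 0.32535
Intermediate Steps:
y = 12 (y = 0 + 12 = 12)
D(z, f) = -14/f (D(z, f) = -14*1/(2*f)*2 = -7/f*2 = -14/f)
(D(y, J) - 16644)/(-46508 - 4645) = (-14/(-11) - 16644)/(-46508 - 4645) = (-14*(-1/11) - 16644)/(-51153) = (14/11 - 16644)*(-1/51153) = -183070/11*(-1/51153) = 183070/562683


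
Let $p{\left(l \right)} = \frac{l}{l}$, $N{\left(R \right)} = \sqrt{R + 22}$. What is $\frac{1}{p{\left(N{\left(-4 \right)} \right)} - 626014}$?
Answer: $- \frac{1}{626013} \approx -1.5974 \cdot 10^{-6}$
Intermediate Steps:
$N{\left(R \right)} = \sqrt{22 + R}$
$p{\left(l \right)} = 1$
$\frac{1}{p{\left(N{\left(-4 \right)} \right)} - 626014} = \frac{1}{1 - 626014} = \frac{1}{-626013} = - \frac{1}{626013}$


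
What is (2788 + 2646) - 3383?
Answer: 2051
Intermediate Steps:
(2788 + 2646) - 3383 = 5434 - 3383 = 2051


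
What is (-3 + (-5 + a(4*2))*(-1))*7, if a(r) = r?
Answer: -42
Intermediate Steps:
(-3 + (-5 + a(4*2))*(-1))*7 = (-3 + (-5 + 4*2)*(-1))*7 = (-3 + (-5 + 8)*(-1))*7 = (-3 + 3*(-1))*7 = (-3 - 3)*7 = -6*7 = -42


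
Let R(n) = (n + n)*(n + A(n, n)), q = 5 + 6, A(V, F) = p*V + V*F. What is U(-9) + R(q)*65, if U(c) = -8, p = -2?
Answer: 157292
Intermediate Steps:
A(V, F) = -2*V + F*V (A(V, F) = -2*V + V*F = -2*V + F*V)
q = 11
R(n) = 2*n*(n + n*(-2 + n)) (R(n) = (n + n)*(n + n*(-2 + n)) = (2*n)*(n + n*(-2 + n)) = 2*n*(n + n*(-2 + n)))
U(-9) + R(q)*65 = -8 + (2*11²*(-1 + 11))*65 = -8 + (2*121*10)*65 = -8 + 2420*65 = -8 + 157300 = 157292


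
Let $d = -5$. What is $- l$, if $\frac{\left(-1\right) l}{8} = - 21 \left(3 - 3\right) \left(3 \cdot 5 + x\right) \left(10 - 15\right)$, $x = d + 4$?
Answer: $0$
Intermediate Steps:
$x = -1$ ($x = -5 + 4 = -1$)
$l = 0$ ($l = - 8 - 21 \left(3 - 3\right) \left(3 \cdot 5 - 1\right) \left(10 - 15\right) = - 8 - 21 \cdot 0 \left(15 - 1\right) \left(-5\right) = - 8 - 21 \cdot 0 \cdot 14 \left(-5\right) = - 8 \left(-21\right) 0 \left(-5\right) = - 8 \cdot 0 \left(-5\right) = \left(-8\right) 0 = 0$)
$- l = \left(-1\right) 0 = 0$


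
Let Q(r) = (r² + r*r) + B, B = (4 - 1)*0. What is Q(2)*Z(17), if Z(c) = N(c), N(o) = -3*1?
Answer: -24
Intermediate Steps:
N(o) = -3
Z(c) = -3
B = 0 (B = 3*0 = 0)
Q(r) = 2*r² (Q(r) = (r² + r*r) + 0 = (r² + r²) + 0 = 2*r² + 0 = 2*r²)
Q(2)*Z(17) = (2*2²)*(-3) = (2*4)*(-3) = 8*(-3) = -24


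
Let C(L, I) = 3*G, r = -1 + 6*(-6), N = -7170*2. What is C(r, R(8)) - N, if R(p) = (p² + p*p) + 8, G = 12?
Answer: 14376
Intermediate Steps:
R(p) = 8 + 2*p² (R(p) = (p² + p²) + 8 = 2*p² + 8 = 8 + 2*p²)
N = -14340 (N = -2390*6 = -14340)
r = -37 (r = -1 - 36 = -37)
C(L, I) = 36 (C(L, I) = 3*12 = 36)
C(r, R(8)) - N = 36 - 1*(-14340) = 36 + 14340 = 14376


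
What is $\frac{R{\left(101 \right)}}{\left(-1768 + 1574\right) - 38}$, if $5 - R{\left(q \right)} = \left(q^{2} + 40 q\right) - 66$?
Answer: $\frac{7085}{116} \approx 61.078$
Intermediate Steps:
$R{\left(q \right)} = 71 - q^{2} - 40 q$ ($R{\left(q \right)} = 5 - \left(\left(q^{2} + 40 q\right) - 66\right) = 5 - \left(-66 + q^{2} + 40 q\right) = 71 - q^{2} - 40 q$)
$\frac{R{\left(101 \right)}}{\left(-1768 + 1574\right) - 38} = \frac{71 - 101^{2} - 4040}{\left(-1768 + 1574\right) - 38} = \frac{71 - 10201 - 4040}{-194 + \left(-1574 + 1536\right)} = \frac{71 - 10201 - 4040}{-194 - 38} = - \frac{14170}{-232} = \left(-14170\right) \left(- \frac{1}{232}\right) = \frac{7085}{116}$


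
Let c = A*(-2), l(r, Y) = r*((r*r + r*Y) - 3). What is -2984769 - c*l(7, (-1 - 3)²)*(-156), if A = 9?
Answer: -6090417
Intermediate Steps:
l(r, Y) = r*(-3 + r² + Y*r) (l(r, Y) = r*((r² + Y*r) - 3) = r*(-3 + r² + Y*r))
c = -18 (c = 9*(-2) = -18)
-2984769 - c*l(7, (-1 - 3)²)*(-156) = -2984769 - (-126*(-3 + 7² + (-1 - 3)²*7))*(-156) = -2984769 - (-126*(-3 + 49 + (-4)²*7))*(-156) = -2984769 - (-126*(-3 + 49 + 16*7))*(-156) = -2984769 - (-126*(-3 + 49 + 112))*(-156) = -2984769 - (-126*158)*(-156) = -2984769 - (-18*1106)*(-156) = -2984769 - (-19908)*(-156) = -2984769 - 1*3105648 = -2984769 - 3105648 = -6090417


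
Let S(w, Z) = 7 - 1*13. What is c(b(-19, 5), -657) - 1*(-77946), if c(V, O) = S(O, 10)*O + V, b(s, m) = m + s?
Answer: 81874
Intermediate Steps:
S(w, Z) = -6 (S(w, Z) = 7 - 13 = -6)
c(V, O) = V - 6*O (c(V, O) = -6*O + V = V - 6*O)
c(b(-19, 5), -657) - 1*(-77946) = ((5 - 19) - 6*(-657)) - 1*(-77946) = (-14 + 3942) + 77946 = 3928 + 77946 = 81874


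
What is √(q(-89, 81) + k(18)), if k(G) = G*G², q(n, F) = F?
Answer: 9*√73 ≈ 76.896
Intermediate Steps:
k(G) = G³
√(q(-89, 81) + k(18)) = √(81 + 18³) = √(81 + 5832) = √5913 = 9*√73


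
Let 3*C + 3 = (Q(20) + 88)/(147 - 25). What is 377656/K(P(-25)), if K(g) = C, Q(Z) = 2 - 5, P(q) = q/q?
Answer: -138222096/281 ≈ -4.9189e+5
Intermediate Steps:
P(q) = 1
Q(Z) = -3
C = -281/366 (C = -1 + ((-3 + 88)/(147 - 25))/3 = -1 + (85/122)/3 = -1 + (85*(1/122))/3 = -1 + (⅓)*(85/122) = -1 + 85/366 = -281/366 ≈ -0.76776)
K(g) = -281/366
377656/K(P(-25)) = 377656/(-281/366) = 377656*(-366/281) = -138222096/281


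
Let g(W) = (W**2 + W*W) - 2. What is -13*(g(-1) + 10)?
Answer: -130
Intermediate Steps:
g(W) = -2 + 2*W**2 (g(W) = (W**2 + W**2) - 2 = 2*W**2 - 2 = -2 + 2*W**2)
-13*(g(-1) + 10) = -13*((-2 + 2*(-1)**2) + 10) = -13*((-2 + 2*1) + 10) = -13*((-2 + 2) + 10) = -13*(0 + 10) = -13*10 = -130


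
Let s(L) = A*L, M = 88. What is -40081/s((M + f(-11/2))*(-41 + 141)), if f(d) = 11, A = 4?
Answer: -40081/39600 ≈ -1.0121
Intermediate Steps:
s(L) = 4*L
-40081/s((M + f(-11/2))*(-41 + 141)) = -40081*1/(4*(-41 + 141)*(88 + 11)) = -40081/(4*(99*100)) = -40081/(4*9900) = -40081/39600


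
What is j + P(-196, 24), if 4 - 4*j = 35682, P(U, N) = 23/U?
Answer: -1748245/196 ≈ -8919.6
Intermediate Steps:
j = -17839/2 (j = 1 - ¼*35682 = 1 - 17841/2 = -17839/2 ≈ -8919.5)
j + P(-196, 24) = -17839/2 + 23/(-196) = -17839/2 + 23*(-1/196) = -17839/2 - 23/196 = -1748245/196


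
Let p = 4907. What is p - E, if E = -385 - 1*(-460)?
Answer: 4832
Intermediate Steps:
E = 75 (E = -385 + 460 = 75)
p - E = 4907 - 1*75 = 4907 - 75 = 4832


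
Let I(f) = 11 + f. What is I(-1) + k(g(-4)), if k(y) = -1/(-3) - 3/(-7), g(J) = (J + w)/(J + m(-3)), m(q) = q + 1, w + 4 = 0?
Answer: 226/21 ≈ 10.762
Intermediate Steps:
w = -4 (w = -4 + 0 = -4)
m(q) = 1 + q
g(J) = (-4 + J)/(-2 + J) (g(J) = (J - 4)/(J + (1 - 3)) = (-4 + J)/(J - 2) = (-4 + J)/(-2 + J))
k(y) = 16/21 (k(y) = -1*(-1/3) - 3*(-1/7) = 1/3 + 3/7 = 16/21)
I(-1) + k(g(-4)) = (11 - 1) + 16/21 = 10 + 16/21 = 226/21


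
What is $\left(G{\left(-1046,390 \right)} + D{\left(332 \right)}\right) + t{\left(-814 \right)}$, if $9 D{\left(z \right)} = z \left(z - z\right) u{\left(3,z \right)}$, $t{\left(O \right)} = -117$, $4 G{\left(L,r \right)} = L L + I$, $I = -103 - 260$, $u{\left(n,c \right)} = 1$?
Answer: $\frac{1093285}{4} \approx 2.7332 \cdot 10^{5}$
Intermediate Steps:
$I = -363$ ($I = -103 - 260 = -363$)
$G{\left(L,r \right)} = - \frac{363}{4} + \frac{L^{2}}{4}$ ($G{\left(L,r \right)} = \frac{L L - 363}{4} = \frac{L^{2} - 363}{4} = \frac{-363 + L^{2}}{4} = - \frac{363}{4} + \frac{L^{2}}{4}$)
$D{\left(z \right)} = 0$ ($D{\left(z \right)} = \frac{z \left(z - z\right) 1}{9} = \frac{z 0 \cdot 1}{9} = \frac{0 \cdot 1}{9} = \frac{1}{9} \cdot 0 = 0$)
$\left(G{\left(-1046,390 \right)} + D{\left(332 \right)}\right) + t{\left(-814 \right)} = \left(\left(- \frac{363}{4} + \frac{\left(-1046\right)^{2}}{4}\right) + 0\right) - 117 = \left(\left(- \frac{363}{4} + \frac{1}{4} \cdot 1094116\right) + 0\right) - 117 = \left(\left(- \frac{363}{4} + 273529\right) + 0\right) - 117 = \left(\frac{1093753}{4} + 0\right) - 117 = \frac{1093753}{4} - 117 = \frac{1093285}{4}$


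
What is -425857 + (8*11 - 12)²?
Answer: -420081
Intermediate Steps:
-425857 + (8*11 - 12)² = -425857 + (88 - 12)² = -425857 + 76² = -425857 + 5776 = -420081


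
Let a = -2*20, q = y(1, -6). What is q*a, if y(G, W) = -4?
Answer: 160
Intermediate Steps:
q = -4
a = -40
q*a = -4*(-40) = 160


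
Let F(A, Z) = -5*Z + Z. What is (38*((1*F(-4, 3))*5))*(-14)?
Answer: 31920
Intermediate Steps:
F(A, Z) = -4*Z
(38*((1*F(-4, 3))*5))*(-14) = (38*((1*(-4*3))*5))*(-14) = (38*((1*(-12))*5))*(-14) = (38*(-12*5))*(-14) = (38*(-60))*(-14) = -2280*(-14) = 31920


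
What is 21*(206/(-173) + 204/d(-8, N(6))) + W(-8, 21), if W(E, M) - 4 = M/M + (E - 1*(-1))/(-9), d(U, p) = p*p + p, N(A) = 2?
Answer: 1081760/1557 ≈ 694.77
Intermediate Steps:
d(U, p) = p + p² (d(U, p) = p² + p = p + p²)
W(E, M) = 44/9 - E/9 (W(E, M) = 4 + (M/M + (E - 1*(-1))/(-9)) = 4 + (1 + (E + 1)*(-⅑)) = 4 + (1 + (1 + E)*(-⅑)) = 4 + (1 + (-⅑ - E/9)) = 4 + (8/9 - E/9) = 44/9 - E/9)
21*(206/(-173) + 204/d(-8, N(6))) + W(-8, 21) = 21*(206/(-173) + 204/((2*(1 + 2)))) + (44/9 - ⅑*(-8)) = 21*(206*(-1/173) + 204/((2*3))) + (44/9 + 8/9) = 21*(-206/173 + 204/6) + 52/9 = 21*(-206/173 + 204*(⅙)) + 52/9 = 21*(-206/173 + 34) + 52/9 = 21*(5676/173) + 52/9 = 119196/173 + 52/9 = 1081760/1557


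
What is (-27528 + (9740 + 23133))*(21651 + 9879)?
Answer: 168527850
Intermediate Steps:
(-27528 + (9740 + 23133))*(21651 + 9879) = (-27528 + 32873)*31530 = 5345*31530 = 168527850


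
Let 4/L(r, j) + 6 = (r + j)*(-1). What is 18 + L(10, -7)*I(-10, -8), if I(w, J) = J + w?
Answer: 26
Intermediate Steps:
L(r, j) = 4/(-6 - j - r) (L(r, j) = 4/(-6 + (r + j)*(-1)) = 4/(-6 + (j + r)*(-1)) = 4/(-6 + (-j - r)) = 4/(-6 - j - r))
18 + L(10, -7)*I(-10, -8) = 18 + (-4/(6 - 7 + 10))*(-8 - 10) = 18 - 4/9*(-18) = 18 + 8 = 26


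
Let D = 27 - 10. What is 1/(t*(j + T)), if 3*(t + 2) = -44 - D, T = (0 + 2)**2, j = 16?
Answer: -3/1340 ≈ -0.0022388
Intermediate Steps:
D = 17
T = 4 (T = 2**2 = 4)
t = -67/3 (t = -2 + (-44 - 1*17)/3 = -2 + (-44 - 17)/3 = -2 + (1/3)*(-61) = -2 - 61/3 = -67/3 ≈ -22.333)
1/(t*(j + T)) = 1/(-67*(16 + 4)/3) = 1/(-67/3*20) = 1/(-1340/3) = -3/1340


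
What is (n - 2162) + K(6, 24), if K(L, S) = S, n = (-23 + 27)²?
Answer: -2122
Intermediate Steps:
n = 16 (n = 4² = 16)
(n - 2162) + K(6, 24) = (16 - 2162) + 24 = -2146 + 24 = -2122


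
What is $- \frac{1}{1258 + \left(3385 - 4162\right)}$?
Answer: $- \frac{1}{481} \approx -0.002079$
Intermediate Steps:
$- \frac{1}{1258 + \left(3385 - 4162\right)} = - \frac{1}{1258 - 777} = - \frac{1}{481}$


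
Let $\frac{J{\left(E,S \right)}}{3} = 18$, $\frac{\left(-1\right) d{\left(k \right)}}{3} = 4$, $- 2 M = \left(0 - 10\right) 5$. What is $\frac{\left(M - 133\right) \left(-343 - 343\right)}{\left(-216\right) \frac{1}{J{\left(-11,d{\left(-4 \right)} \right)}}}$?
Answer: $-18522$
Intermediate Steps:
$M = 25$ ($M = - \frac{\left(0 - 10\right) 5}{2} = - \frac{\left(-10\right) 5}{2} = \left(- \frac{1}{2}\right) \left(-50\right) = 25$)
$d{\left(k \right)} = -12$ ($d{\left(k \right)} = \left(-3\right) 4 = -12$)
$J{\left(E,S \right)} = 54$ ($J{\left(E,S \right)} = 3 \cdot 18 = 54$)
$\frac{\left(M - 133\right) \left(-343 - 343\right)}{\left(-216\right) \frac{1}{J{\left(-11,d{\left(-4 \right)} \right)}}} = \frac{\left(25 - 133\right) \left(-343 - 343\right)}{\left(-216\right) \frac{1}{54}} = \frac{\left(-108\right) \left(-686\right)}{\left(-216\right) \frac{1}{54}} = \frac{74088}{-4} = 74088 \left(- \frac{1}{4}\right) = -18522$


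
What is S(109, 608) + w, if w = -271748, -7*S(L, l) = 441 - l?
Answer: -1902069/7 ≈ -2.7172e+5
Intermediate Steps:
S(L, l) = -63 + l/7 (S(L, l) = -(441 - l)/7 = -63 + l/7)
S(109, 608) + w = (-63 + (⅐)*608) - 271748 = (-63 + 608/7) - 271748 = 167/7 - 271748 = -1902069/7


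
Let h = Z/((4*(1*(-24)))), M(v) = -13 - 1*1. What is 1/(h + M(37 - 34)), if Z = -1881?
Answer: 32/179 ≈ 0.17877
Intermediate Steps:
M(v) = -14 (M(v) = -13 - 1 = -14)
h = 627/32 (h = -1881/(4*(1*(-24))) = -1881/(4*(-24)) = -1881/(-96) = -1881*(-1/96) = 627/32 ≈ 19.594)
1/(h + M(37 - 34)) = 1/(627/32 - 14) = 1/(179/32) = 32/179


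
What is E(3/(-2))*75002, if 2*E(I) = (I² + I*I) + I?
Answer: 112503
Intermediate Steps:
E(I) = I² + I/2 (E(I) = ((I² + I*I) + I)/2 = ((I² + I²) + I)/2 = (2*I² + I)/2 = (I + 2*I²)/2 = I² + I/2)
E(3/(-2))*75002 = ((3/(-2))*(½ + 3/(-2)))*75002 = ((3*(-½))*(½ + 3*(-½)))*75002 = -3*(½ - 3/2)/2*75002 = -3/2*(-1)*75002 = (3/2)*75002 = 112503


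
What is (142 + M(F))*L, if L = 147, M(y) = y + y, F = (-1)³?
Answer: 20580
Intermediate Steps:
F = -1
M(y) = 2*y
(142 + M(F))*L = (142 + 2*(-1))*147 = (142 - 2)*147 = 140*147 = 20580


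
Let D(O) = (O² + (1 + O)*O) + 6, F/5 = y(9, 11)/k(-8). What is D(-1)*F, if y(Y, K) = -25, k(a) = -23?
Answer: 875/23 ≈ 38.043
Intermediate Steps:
F = 125/23 (F = 5*(-25/(-23)) = 5*(-25*(-1/23)) = 5*(25/23) = 125/23 ≈ 5.4348)
D(O) = 6 + O² + O*(1 + O) (D(O) = (O² + O*(1 + O)) + 6 = 6 + O² + O*(1 + O))
D(-1)*F = (6 - 1 + 2*(-1)²)*(125/23) = (6 - 1 + 2*1)*(125/23) = (6 - 1 + 2)*(125/23) = 7*(125/23) = 875/23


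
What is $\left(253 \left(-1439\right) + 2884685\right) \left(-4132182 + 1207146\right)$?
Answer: $-7372898392248$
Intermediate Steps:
$\left(253 \left(-1439\right) + 2884685\right) \left(-4132182 + 1207146\right) = \left(-364067 + 2884685\right) \left(-2925036\right) = 2520618 \left(-2925036\right) = -7372898392248$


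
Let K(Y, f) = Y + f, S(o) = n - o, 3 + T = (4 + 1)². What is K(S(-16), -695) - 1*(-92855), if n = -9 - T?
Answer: 92145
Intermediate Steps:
T = 22 (T = -3 + (4 + 1)² = -3 + 5² = -3 + 25 = 22)
n = -31 (n = -9 - 1*22 = -9 - 22 = -31)
S(o) = -31 - o
K(S(-16), -695) - 1*(-92855) = ((-31 - 1*(-16)) - 695) - 1*(-92855) = ((-31 + 16) - 695) + 92855 = (-15 - 695) + 92855 = -710 + 92855 = 92145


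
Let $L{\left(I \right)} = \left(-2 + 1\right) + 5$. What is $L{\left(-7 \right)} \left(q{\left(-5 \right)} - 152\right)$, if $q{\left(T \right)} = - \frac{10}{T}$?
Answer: $-600$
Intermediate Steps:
$L{\left(I \right)} = 4$ ($L{\left(I \right)} = -1 + 5 = 4$)
$L{\left(-7 \right)} \left(q{\left(-5 \right)} - 152\right) = 4 \left(- \frac{10}{-5} - 152\right) = 4 \left(\left(-10\right) \left(- \frac{1}{5}\right) - 152\right) = 4 \left(2 - 152\right) = 4 \left(-150\right) = -600$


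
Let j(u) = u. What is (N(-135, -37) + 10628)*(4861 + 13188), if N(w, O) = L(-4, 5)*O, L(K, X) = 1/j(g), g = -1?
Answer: 192492585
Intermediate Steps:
L(K, X) = -1 (L(K, X) = 1/(-1) = -1)
N(w, O) = -O
(N(-135, -37) + 10628)*(4861 + 13188) = (-1*(-37) + 10628)*(4861 + 13188) = (37 + 10628)*18049 = 10665*18049 = 192492585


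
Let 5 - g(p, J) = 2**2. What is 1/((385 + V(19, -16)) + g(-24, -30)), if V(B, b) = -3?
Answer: 1/383 ≈ 0.0026110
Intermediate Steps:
g(p, J) = 1 (g(p, J) = 5 - 1*2**2 = 5 - 1*4 = 5 - 4 = 1)
1/((385 + V(19, -16)) + g(-24, -30)) = 1/((385 - 3) + 1) = 1/(382 + 1) = 1/383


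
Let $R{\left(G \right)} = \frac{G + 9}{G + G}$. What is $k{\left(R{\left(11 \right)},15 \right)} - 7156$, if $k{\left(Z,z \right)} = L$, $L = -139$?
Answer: $-7295$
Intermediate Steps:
$R{\left(G \right)} = \frac{9 + G}{2 G}$
$k{\left(Z,z \right)} = -139$
$k{\left(R{\left(11 \right)},15 \right)} - 7156 = -139 - 7156 = -7295$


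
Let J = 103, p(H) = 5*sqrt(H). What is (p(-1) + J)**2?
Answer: 10584 + 1030*I ≈ 10584.0 + 1030.0*I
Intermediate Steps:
(p(-1) + J)**2 = (5*sqrt(-1) + 103)**2 = (5*I + 103)**2 = (103 + 5*I)**2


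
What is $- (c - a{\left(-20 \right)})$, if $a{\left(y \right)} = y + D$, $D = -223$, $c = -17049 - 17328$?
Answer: $34134$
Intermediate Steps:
$c = -34377$ ($c = -17049 - 17328 = -34377$)
$a{\left(y \right)} = -223 + y$ ($a{\left(y \right)} = y - 223 = -223 + y$)
$- (c - a{\left(-20 \right)}) = - (-34377 - \left(-223 - 20\right)) = - (-34377 - -243) = - (-34377 + 243) = \left(-1\right) \left(-34134\right) = 34134$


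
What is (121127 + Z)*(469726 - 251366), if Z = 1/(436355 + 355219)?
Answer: 10468285822092820/395787 ≈ 2.6449e+10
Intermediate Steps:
Z = 1/791574 ≈ 1.2633e-6
(121127 + Z)*(469726 - 251366) = (121127 + 1/791574)*(469726 - 251366) = (95880983899/791574)*218360 = 10468285822092820/395787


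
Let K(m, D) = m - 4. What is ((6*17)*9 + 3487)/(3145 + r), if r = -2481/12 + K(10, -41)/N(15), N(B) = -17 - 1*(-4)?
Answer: 45812/30553 ≈ 1.4994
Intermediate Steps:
K(m, D) = -4 + m
N(B) = -13 (N(B) = -17 + 4 = -13)
r = -10775/52 (r = -2481/12 + (-4 + 10)/(-13) = -2481*1/12 + 6*(-1/13) = -827/4 - 6/13 = -10775/52 ≈ -207.21)
((6*17)*9 + 3487)/(3145 + r) = ((6*17)*9 + 3487)/(3145 - 10775/52) = (102*9 + 3487)/(152765/52) = (918 + 3487)*(52/152765) = 4405*(52/152765) = 45812/30553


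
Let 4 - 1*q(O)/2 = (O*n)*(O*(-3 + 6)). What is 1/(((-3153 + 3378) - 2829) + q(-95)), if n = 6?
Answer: -1/327496 ≈ -3.0535e-6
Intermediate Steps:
q(O) = 8 - 36*O² (q(O) = 8 - 2*O*6*O*(-3 + 6) = 8 - 2*6*O*O*3 = 8 - 2*6*O*3*O = 8 - 36*O²)
1/(((-3153 + 3378) - 2829) + q(-95)) = 1/(((-3153 + 3378) - 2829) + (8 - 36*(-95)²)) = 1/((225 - 2829) + (8 - 36*9025)) = 1/(-2604 + (8 - 324900)) = 1/(-2604 - 324892) = 1/(-327496) = -1/327496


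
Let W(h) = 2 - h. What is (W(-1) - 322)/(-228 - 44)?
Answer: 319/272 ≈ 1.1728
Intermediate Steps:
(W(-1) - 322)/(-228 - 44) = ((2 - 1*(-1)) - 322)/(-228 - 44) = ((2 + 1) - 322)/(-272) = (3 - 322)*(-1/272) = -319*(-1/272) = 319/272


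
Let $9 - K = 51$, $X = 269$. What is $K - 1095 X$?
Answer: $-294597$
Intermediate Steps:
$K = -42$ ($K = 9 - 51 = -42$)
$K - 1095 X = -42 - 294555 = -294597$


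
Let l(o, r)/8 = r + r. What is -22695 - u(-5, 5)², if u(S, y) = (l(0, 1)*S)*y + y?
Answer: -178720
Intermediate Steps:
l(o, r) = 16*r (l(o, r) = 8*(r + r) = 8*(2*r) = 16*r)
u(S, y) = y + 16*S*y (u(S, y) = ((16*1)*S)*y + y = (16*S)*y + y = 16*S*y + y = y + 16*S*y)
-22695 - u(-5, 5)² = -22695 - (5*(1 + 16*(-5)))² = -22695 - (5*(1 - 80))² = -22695 - (5*(-79))² = -22695 - 1*(-395)² = -22695 - 1*156025 = -22695 - 156025 = -178720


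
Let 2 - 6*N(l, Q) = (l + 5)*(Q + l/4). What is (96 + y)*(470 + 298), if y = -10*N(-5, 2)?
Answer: 71168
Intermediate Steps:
N(l, Q) = ⅓ - (5 + l)*(Q + l/4)/6 (N(l, Q) = ⅓ - (l + 5)*(Q + l/4)/6 = ⅓ - (5 + l)*(Q + l*(¼))/6 = ⅓ - (5 + l)*(Q + l/4)/6)
y = -10/3 (y = -10*(⅓ - ⅚*2 - 5/24*(-5) - 1/24*(-5)² - ⅙*2*(-5)) = -10*(⅓ - 5/3 + 25/24 - 1/24*25 + 5/3) = -10*(⅓ - 5/3 + 25/24 - 25/24 + 5/3) = -10*⅓ = -10/3 ≈ -3.3333)
(96 + y)*(470 + 298) = (96 - 10/3)*(470 + 298) = (278/3)*768 = 71168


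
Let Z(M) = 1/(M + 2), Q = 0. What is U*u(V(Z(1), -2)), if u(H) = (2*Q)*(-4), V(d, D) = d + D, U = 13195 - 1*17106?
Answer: 0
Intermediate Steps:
Z(M) = 1/(2 + M)
U = -3911 (U = 13195 - 17106 = -3911)
V(d, D) = D + d
u(H) = 0 (u(H) = (2*0)*(-4) = 0*(-4) = 0)
U*u(V(Z(1), -2)) = -3911*0 = 0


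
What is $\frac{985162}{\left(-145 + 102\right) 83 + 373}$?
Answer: $- \frac{492581}{1598} \approx -308.25$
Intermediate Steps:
$\frac{985162}{\left(-145 + 102\right) 83 + 373} = \frac{985162}{\left(-43\right) 83 + 373} = \frac{985162}{-3569 + 373} = \frac{985162}{-3196} = 985162 \left(- \frac{1}{3196}\right) = - \frac{492581}{1598}$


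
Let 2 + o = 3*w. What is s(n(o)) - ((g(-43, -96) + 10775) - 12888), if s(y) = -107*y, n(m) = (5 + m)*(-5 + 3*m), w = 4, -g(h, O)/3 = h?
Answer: -38141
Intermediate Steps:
g(h, O) = -3*h
o = 10 (o = -2 + 3*4 = -2 + 12 = 10)
n(m) = (-5 + 3*m)*(5 + m)
s(n(o)) - ((g(-43, -96) + 10775) - 12888) = -107*(-25 + 3*10² + 10*10) - ((-3*(-43) + 10775) - 12888) = -107*(-25 + 3*100 + 100) - ((129 + 10775) - 12888) = -107*(-25 + 300 + 100) - (10904 - 12888) = -107*375 - 1*(-1984) = -40125 + 1984 = -38141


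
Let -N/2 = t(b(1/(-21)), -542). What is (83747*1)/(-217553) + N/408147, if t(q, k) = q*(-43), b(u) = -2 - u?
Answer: -102652844981/266380812873 ≈ -0.38536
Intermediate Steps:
t(q, k) = -43*q
N = -3526/21 (N = -(-86)*(-2 - 1/(-21)) = -(-86)*(-2 - 1*(-1/21)) = -(-86)*(-2 + 1/21) = -(-86)*(-41)/21 = -2*1763/21 = -3526/21 ≈ -167.90)
(83747*1)/(-217553) + N/408147 = (83747*1)/(-217553) - 3526/21/408147 = 83747*(-1/217553) - 3526/21*1/408147 = -83747/217553 - 3526/8571087 = -102652844981/266380812873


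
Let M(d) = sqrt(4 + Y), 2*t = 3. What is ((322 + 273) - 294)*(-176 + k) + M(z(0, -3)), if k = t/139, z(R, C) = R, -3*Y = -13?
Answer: -14726425/278 + 5*sqrt(3)/3 ≈ -52970.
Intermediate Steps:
Y = 13/3 (Y = -1/3*(-13) = 13/3 ≈ 4.3333)
t = 3/2 (t = (1/2)*3 = 3/2 ≈ 1.5000)
M(d) = 5*sqrt(3)/3 (M(d) = sqrt(4 + 13/3) = sqrt(25/3) = 5*sqrt(3)/3)
k = 3/278 (k = (3/2)/139 = (3/2)*(1/139) = 3/278 ≈ 0.010791)
((322 + 273) - 294)*(-176 + k) + M(z(0, -3)) = ((322 + 273) - 294)*(-176 + 3/278) + 5*sqrt(3)/3 = (595 - 294)*(-48925/278) + 5*sqrt(3)/3 = 301*(-48925/278) + 5*sqrt(3)/3 = -14726425/278 + 5*sqrt(3)/3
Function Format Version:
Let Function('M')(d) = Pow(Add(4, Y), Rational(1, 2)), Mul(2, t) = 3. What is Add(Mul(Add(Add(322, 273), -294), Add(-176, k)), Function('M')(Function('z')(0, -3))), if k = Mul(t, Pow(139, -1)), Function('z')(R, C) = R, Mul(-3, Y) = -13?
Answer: Add(Rational(-14726425, 278), Mul(Rational(5, 3), Pow(3, Rational(1, 2)))) ≈ -52970.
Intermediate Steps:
Y = Rational(13, 3) (Y = Mul(Rational(-1, 3), -13) = Rational(13, 3) ≈ 4.3333)
t = Rational(3, 2) (t = Mul(Rational(1, 2), 3) = Rational(3, 2) ≈ 1.5000)
Function('M')(d) = Mul(Rational(5, 3), Pow(3, Rational(1, 2))) (Function('M')(d) = Pow(Add(4, Rational(13, 3)), Rational(1, 2)) = Pow(Rational(25, 3), Rational(1, 2)) = Mul(Rational(5, 3), Pow(3, Rational(1, 2))))
k = Rational(3, 278) (k = Mul(Rational(3, 2), Pow(139, -1)) = Mul(Rational(3, 2), Rational(1, 139)) = Rational(3, 278) ≈ 0.010791)
Add(Mul(Add(Add(322, 273), -294), Add(-176, k)), Function('M')(Function('z')(0, -3))) = Add(Mul(Add(Add(322, 273), -294), Add(-176, Rational(3, 278))), Mul(Rational(5, 3), Pow(3, Rational(1, 2)))) = Add(Mul(Add(595, -294), Rational(-48925, 278)), Mul(Rational(5, 3), Pow(3, Rational(1, 2)))) = Add(Mul(301, Rational(-48925, 278)), Mul(Rational(5, 3), Pow(3, Rational(1, 2)))) = Add(Rational(-14726425, 278), Mul(Rational(5, 3), Pow(3, Rational(1, 2))))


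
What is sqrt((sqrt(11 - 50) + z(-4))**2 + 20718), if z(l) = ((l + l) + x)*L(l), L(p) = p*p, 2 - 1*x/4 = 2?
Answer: sqrt(37063 - 256*I*sqrt(39)) ≈ 192.56 - 4.1512*I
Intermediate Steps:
x = 0 (x = 8 - 4*2 = 8 - 8 = 0)
L(p) = p**2
z(l) = 2*l**3 (z(l) = ((l + l) + 0)*l**2 = (2*l + 0)*l**2 = (2*l)*l**2 = 2*l**3)
sqrt((sqrt(11 - 50) + z(-4))**2 + 20718) = sqrt((sqrt(11 - 50) + 2*(-4)**3)**2 + 20718) = sqrt((sqrt(-39) + 2*(-64))**2 + 20718) = sqrt((I*sqrt(39) - 128)**2 + 20718) = sqrt((-128 + I*sqrt(39))**2 + 20718) = sqrt(20718 + (-128 + I*sqrt(39))**2)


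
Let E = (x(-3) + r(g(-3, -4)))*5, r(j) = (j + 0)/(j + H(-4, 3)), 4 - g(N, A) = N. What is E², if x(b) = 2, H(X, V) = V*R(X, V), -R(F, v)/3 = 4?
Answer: 65025/841 ≈ 77.319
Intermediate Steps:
R(F, v) = -12 (R(F, v) = -3*4 = -12)
H(X, V) = -12*V (H(X, V) = V*(-12) = -12*V)
g(N, A) = 4 - N
r(j) = j/(-36 + j) (r(j) = (j + 0)/(j - 12*3) = j/(j - 36) = j/(-36 + j))
E = 255/29 (E = (2 + (4 - 1*(-3))/(-36 + (4 - 1*(-3))))*5 = (2 + (4 + 3)/(-36 + (4 + 3)))*5 = (2 + 7/(-36 + 7))*5 = (2 + 7/(-29))*5 = (2 + 7*(-1/29))*5 = (2 - 7/29)*5 = (51/29)*5 = 255/29 ≈ 8.7931)
E² = (255/29)² = 65025/841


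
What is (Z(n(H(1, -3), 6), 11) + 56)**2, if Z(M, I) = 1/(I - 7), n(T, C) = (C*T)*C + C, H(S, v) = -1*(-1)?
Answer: 50625/16 ≈ 3164.1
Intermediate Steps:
H(S, v) = 1
n(T, C) = C + T*C**2 (n(T, C) = T*C**2 + C = C + T*C**2)
Z(M, I) = 1/(-7 + I)
(Z(n(H(1, -3), 6), 11) + 56)**2 = (1/(-7 + 11) + 56)**2 = (1/4 + 56)**2 = (225/4)**2 = 50625/16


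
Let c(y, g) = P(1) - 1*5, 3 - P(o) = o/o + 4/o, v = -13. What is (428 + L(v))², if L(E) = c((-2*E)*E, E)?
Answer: 177241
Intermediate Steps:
P(o) = 2 - 4/o (P(o) = 3 - (o/o + 4/o) = 3 - (1 + 4/o) = 3 + (-1 - 4/o) = 2 - 4/o)
c(y, g) = -7 (c(y, g) = (2 - 4/1) - 1*5 = (2 - 4*1) - 5 = (2 - 4) - 5 = -2 - 5 = -7)
L(E) = -7
(428 + L(v))² = (428 - 7)² = 421² = 177241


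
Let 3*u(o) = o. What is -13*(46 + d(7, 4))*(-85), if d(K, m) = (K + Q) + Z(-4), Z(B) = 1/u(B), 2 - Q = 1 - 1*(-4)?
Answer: 217685/4 ≈ 54421.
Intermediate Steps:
Q = -3 (Q = 2 - (1 - 1*(-4)) = 2 - (1 + 4) = 2 - 1*5 = 2 - 5 = -3)
u(o) = o/3
Z(B) = 3/B (Z(B) = 1/(B/3) = 3/B)
d(K, m) = -15/4 + K (d(K, m) = (K - 3) + 3/(-4) = (-3 + K) + 3*(-1/4) = (-3 + K) - 3/4 = -15/4 + K)
-13*(46 + d(7, 4))*(-85) = -13*(46 + (-15/4 + 7))*(-85) = -13*(46 + 13/4)*(-85) = -13*197/4*(-85) = -2561/4*(-85) = 217685/4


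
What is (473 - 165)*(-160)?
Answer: -49280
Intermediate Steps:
(473 - 165)*(-160) = 308*(-160) = -49280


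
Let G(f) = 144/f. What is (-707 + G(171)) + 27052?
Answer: 500571/19 ≈ 26346.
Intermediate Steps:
(-707 + G(171)) + 27052 = (-707 + 144/171) + 27052 = (-707 + 144*(1/171)) + 27052 = (-707 + 16/19) + 27052 = -13417/19 + 27052 = 500571/19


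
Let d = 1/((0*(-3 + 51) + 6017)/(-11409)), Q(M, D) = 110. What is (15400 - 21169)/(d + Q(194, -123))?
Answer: -34712073/650461 ≈ -53.365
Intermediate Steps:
d = -11409/6017 (d = 1/((0*48 + 6017)*(-1/11409)) = 1/((0 + 6017)*(-1/11409)) = 1/(6017*(-1/11409)) = 1/(-6017/11409) = -11409/6017 ≈ -1.8961)
(15400 - 21169)/(d + Q(194, -123)) = (15400 - 21169)/(-11409/6017 + 110) = -5769/650461/6017 = -5769*6017/650461 = -34712073/650461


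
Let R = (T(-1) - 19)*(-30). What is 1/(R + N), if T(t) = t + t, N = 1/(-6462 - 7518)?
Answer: 13980/8807399 ≈ 0.0015873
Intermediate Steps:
N = -1/13980 (N = 1/(-13980) = -1/13980 ≈ -7.1531e-5)
T(t) = 2*t
R = 630 (R = (2*(-1) - 19)*(-30) = (-2 - 19)*(-30) = -21*(-30) = 630)
1/(R + N) = 1/(630 - 1/13980) = 1/(8807399/13980) = 13980/8807399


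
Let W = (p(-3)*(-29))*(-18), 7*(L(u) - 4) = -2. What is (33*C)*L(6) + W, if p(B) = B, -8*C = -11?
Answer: -39129/28 ≈ -1397.5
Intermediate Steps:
C = 11/8 (C = -1/8*(-11) = 11/8 ≈ 1.3750)
L(u) = 26/7 (L(u) = 4 + (1/7)*(-2) = 4 - 2/7 = 26/7)
W = -1566 (W = -3*(-29)*(-18) = 87*(-18) = -1566)
(33*C)*L(6) + W = (33*(11/8))*(26/7) - 1566 = (363/8)*(26/7) - 1566 = 4719/28 - 1566 = -39129/28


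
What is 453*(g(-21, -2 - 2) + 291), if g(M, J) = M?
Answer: 122310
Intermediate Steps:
453*(g(-21, -2 - 2) + 291) = 453*(-21 + 291) = 453*270 = 122310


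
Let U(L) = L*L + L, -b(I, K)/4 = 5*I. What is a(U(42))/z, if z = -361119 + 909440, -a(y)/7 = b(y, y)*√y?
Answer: 252840*√1806/548321 ≈ 19.596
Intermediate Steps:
b(I, K) = -20*I
U(L) = L + L² (U(L) = L² + L = L + L²)
a(y) = 140*y^(3/2) (a(y) = -7*(-20*y)*√y = -(-140)*y^(3/2) = 140*y^(3/2))
z = 548321
a(U(42))/z = (140*(42*(1 + 42))^(3/2))/548321 = (140*(42*43)^(3/2))*(1/548321) = (140*1806^(3/2))*(1/548321) = (140*(1806*√1806))*(1/548321) = (252840*√1806)*(1/548321) = 252840*√1806/548321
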